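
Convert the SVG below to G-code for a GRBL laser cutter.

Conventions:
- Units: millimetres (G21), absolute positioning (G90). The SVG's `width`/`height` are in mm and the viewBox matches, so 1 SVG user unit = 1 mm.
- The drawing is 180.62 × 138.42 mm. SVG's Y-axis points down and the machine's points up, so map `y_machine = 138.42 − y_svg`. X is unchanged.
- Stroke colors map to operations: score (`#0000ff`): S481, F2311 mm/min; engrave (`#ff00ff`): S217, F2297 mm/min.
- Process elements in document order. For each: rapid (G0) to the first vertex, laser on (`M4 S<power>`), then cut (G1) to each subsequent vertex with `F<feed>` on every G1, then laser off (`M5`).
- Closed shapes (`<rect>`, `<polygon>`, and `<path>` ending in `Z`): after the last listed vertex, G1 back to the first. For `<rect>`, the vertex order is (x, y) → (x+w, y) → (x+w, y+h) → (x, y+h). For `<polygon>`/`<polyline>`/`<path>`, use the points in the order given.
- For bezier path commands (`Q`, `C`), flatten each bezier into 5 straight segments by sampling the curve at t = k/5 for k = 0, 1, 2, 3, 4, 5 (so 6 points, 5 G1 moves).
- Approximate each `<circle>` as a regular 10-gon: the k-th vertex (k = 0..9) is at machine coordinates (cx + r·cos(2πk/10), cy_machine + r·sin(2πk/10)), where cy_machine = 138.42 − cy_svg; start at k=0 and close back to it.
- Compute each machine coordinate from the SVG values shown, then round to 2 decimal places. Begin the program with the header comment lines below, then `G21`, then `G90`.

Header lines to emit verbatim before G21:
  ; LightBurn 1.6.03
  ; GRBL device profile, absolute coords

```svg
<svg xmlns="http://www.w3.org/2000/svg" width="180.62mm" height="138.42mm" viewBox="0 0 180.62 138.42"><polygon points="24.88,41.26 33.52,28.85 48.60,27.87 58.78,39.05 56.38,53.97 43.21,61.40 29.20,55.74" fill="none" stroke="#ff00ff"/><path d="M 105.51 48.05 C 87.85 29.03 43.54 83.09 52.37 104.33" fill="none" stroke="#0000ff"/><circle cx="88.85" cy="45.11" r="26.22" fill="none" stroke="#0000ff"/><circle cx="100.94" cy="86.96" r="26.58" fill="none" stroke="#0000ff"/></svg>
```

viewBox `0 0 180.62 138.42` with mm width/height → 1 unit = 1 mm. Flip: y_m = 138.42 − y_svg.

**Shape 1** — `<polygon>` regular polygon, stroke `#ff00ff` → engrave (S217, F2297). Machine vertices: (24.88,97.16) → (33.52,109.57) → (48.60,110.55) → (58.78,99.37) → (56.38,84.45) → (43.21,77.02) → (29.20,82.68) → (24.88,97.16). Closed: final G1 returns to the first vertex.

**Shape 2** — `<path>` cubic bezier, stroke `#0000ff` → score (S481, F2311). Control points (SVG): P0=(105.51,48.05), P1=(87.85,29.03), P2=(43.54,83.09), P3=(52.37,104.33); sampled at t=k/5. Machine vertices: (105.51,90.37) → (92.35,93.86) → (76.63,84.89) → (62.17,68.55) → (52.81,49.93) → (52.37,34.09). Open path.

**Shape 3** — `<circle>` circle, stroke `#0000ff` → score (S481, F2311). Machine vertices: (115.07,93.31) → (110.06,108.72) → (96.95,118.25) → (80.75,118.25) → (67.64,108.72) → (62.63,93.31) → (67.64,77.90) → (80.75,68.37) → (96.95,68.37) → (110.06,77.90) → (115.07,93.31). Closed: final G1 returns to the first vertex.

**Shape 4** — `<circle>` circle, stroke `#0000ff` → score (S481, F2311). Machine vertices: (127.52,51.46) → (122.44,67.08) → (109.15,76.74) → (92.73,76.74) → (79.44,67.08) → (74.36,51.46) → (79.44,35.84) → (92.73,26.18) → (109.15,26.18) → (122.44,35.84) → (127.52,51.46). Closed: final G1 returns to the first vertex.

; LightBurn 1.6.03
; GRBL device profile, absolute coords
G21
G90
G0 X24.88 Y97.16
M4 S217
G1 X33.52 Y109.57 F2297
G1 X48.60 Y110.55 F2297
G1 X58.78 Y99.37 F2297
G1 X56.38 Y84.45 F2297
G1 X43.21 Y77.02 F2297
G1 X29.20 Y82.68 F2297
G1 X24.88 Y97.16 F2297
M5
G0 X105.51 Y90.37
M4 S481
G1 X92.35 Y93.86 F2311
G1 X76.63 Y84.89 F2311
G1 X62.17 Y68.55 F2311
G1 X52.81 Y49.93 F2311
G1 X52.37 Y34.09 F2311
M5
G0 X115.07 Y93.31
M4 S481
G1 X110.06 Y108.72 F2311
G1 X96.95 Y118.25 F2311
G1 X80.75 Y118.25 F2311
G1 X67.64 Y108.72 F2311
G1 X62.63 Y93.31 F2311
G1 X67.64 Y77.90 F2311
G1 X80.75 Y68.37 F2311
G1 X96.95 Y68.37 F2311
G1 X110.06 Y77.90 F2311
G1 X115.07 Y93.31 F2311
M5
G0 X127.52 Y51.46
M4 S481
G1 X122.44 Y67.08 F2311
G1 X109.15 Y76.74 F2311
G1 X92.73 Y76.74 F2311
G1 X79.44 Y67.08 F2311
G1 X74.36 Y51.46 F2311
G1 X79.44 Y35.84 F2311
G1 X92.73 Y26.18 F2311
G1 X109.15 Y26.18 F2311
G1 X122.44 Y35.84 F2311
G1 X127.52 Y51.46 F2311
M5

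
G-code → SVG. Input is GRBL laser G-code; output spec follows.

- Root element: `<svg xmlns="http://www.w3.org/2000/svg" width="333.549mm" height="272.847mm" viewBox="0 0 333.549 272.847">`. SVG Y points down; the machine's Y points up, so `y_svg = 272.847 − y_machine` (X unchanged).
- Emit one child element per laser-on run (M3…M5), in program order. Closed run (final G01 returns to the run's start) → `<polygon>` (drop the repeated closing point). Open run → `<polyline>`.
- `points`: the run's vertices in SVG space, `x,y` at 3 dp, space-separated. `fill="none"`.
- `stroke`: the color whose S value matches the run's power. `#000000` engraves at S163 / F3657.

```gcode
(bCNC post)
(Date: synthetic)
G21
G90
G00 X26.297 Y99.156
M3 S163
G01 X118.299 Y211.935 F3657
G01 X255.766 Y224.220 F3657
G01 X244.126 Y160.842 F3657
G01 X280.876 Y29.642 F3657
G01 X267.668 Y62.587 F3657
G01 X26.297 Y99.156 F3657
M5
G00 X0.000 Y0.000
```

<svg xmlns="http://www.w3.org/2000/svg" width="333.549mm" height="272.847mm" viewBox="0 0 333.549 272.847">
  <polygon points="26.297,173.691 118.299,60.912 255.766,48.627 244.126,112.005 280.876,243.205 267.668,210.260" fill="none" stroke="#000000"/>
</svg>

Each laser-on run becomes one SVG element. Flip Y back into SVG space with y_svg = 272.847 − y_machine. Every run uses S163, so all elements get stroke `#000000` (engrave).

Run 1: The run returns to its start, so emit a `<polygon>` with points (Y-flipped): 26.297,173.691 118.299,60.912 255.766,48.627 244.126,112.005 280.876,243.205 267.668,210.260.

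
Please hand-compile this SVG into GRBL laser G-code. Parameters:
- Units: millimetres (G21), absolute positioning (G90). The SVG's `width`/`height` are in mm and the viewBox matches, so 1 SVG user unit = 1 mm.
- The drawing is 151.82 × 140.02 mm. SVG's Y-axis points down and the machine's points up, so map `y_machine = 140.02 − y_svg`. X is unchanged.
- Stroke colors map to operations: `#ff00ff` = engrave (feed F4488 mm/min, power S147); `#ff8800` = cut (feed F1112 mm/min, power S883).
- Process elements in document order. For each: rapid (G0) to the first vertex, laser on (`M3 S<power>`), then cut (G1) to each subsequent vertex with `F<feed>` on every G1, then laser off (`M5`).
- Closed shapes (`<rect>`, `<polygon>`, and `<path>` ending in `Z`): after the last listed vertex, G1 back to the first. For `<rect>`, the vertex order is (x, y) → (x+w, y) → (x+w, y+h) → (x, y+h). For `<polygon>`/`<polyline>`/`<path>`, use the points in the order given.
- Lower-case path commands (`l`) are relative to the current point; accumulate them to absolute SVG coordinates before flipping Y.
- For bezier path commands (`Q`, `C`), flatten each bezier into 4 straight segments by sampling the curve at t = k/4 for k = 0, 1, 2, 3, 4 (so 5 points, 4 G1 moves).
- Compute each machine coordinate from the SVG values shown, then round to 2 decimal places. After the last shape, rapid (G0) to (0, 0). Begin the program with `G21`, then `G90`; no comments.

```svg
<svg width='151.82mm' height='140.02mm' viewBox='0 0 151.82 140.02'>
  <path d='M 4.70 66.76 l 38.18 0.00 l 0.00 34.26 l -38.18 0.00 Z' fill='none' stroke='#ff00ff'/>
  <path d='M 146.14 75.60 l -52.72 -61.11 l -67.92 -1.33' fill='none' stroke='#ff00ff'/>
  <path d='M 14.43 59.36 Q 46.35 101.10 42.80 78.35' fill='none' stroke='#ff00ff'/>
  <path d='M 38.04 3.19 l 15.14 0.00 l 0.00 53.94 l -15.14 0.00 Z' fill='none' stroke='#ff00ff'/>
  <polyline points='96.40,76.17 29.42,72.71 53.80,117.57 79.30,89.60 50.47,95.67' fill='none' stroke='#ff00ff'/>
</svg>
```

G21
G90
G0 X4.70 Y73.26
M3 S147
G1 X42.88 Y73.26 F4488
G1 X42.88 Y39.00 F4488
G1 X4.70 Y39.00 F4488
G1 X4.70 Y73.26 F4488
M5
G0 X146.14 Y64.42
M3 S147
G1 X93.42 Y125.53 F4488
G1 X25.50 Y126.86 F4488
M5
G0 X14.43 Y80.66
M3 S147
G1 X28.17 Y63.82 F4488
G1 X37.48 Y55.04 F4488
G1 X42.36 Y54.33 F4488
G1 X42.80 Y61.67 F4488
M5
G0 X38.04 Y136.83
M3 S147
G1 X53.18 Y136.83 F4488
G1 X53.18 Y82.89 F4488
G1 X38.04 Y82.89 F4488
G1 X38.04 Y136.83 F4488
M5
G0 X96.40 Y63.85
M3 S147
G1 X29.42 Y67.31 F4488
G1 X53.80 Y22.45 F4488
G1 X79.30 Y50.42 F4488
G1 X50.47 Y44.35 F4488
M5
G0 X0.00 Y0.00

Since the viewBox matches the mm dimensions, user units are millimetres directly. The only transform is the Y-flip y_m = 140.02 − y_svg.

Shape 1 is a rectangle drawn with `<path>`. Its stroke #ff00ff means engrave at S147, F4488. After flipping Y the toolpath is (4.70,73.26) → (42.88,73.26) → (42.88,39.00) → (4.70,39.00) → (4.70,73.26), returning to the start.

Shape 2 is a open polyline drawn with `<path>`. Its stroke #ff00ff means engrave at S147, F4488. After flipping Y the toolpath is (146.14,64.42) → (93.42,125.53) → (25.50,126.86).

Shape 3 is a quadratic bezier drawn with `<path>`. Its stroke #ff00ff means engrave at S147, F4488. After flipping Y the toolpath is (14.43,80.66) → (28.17,63.82) → (37.48,55.04) → (42.36,54.33) → (42.80,61.67).

Shape 4 is a rectangle drawn with `<path>`. Its stroke #ff00ff means engrave at S147, F4488. After flipping Y the toolpath is (38.04,136.83) → (53.18,136.83) → (53.18,82.89) → (38.04,82.89) → (38.04,136.83), returning to the start.

Shape 5 is a open polyline drawn with `<polyline>`. Its stroke #ff00ff means engrave at S147, F4488. After flipping Y the toolpath is (96.40,63.85) → (29.42,67.31) → (53.80,22.45) → (79.30,50.42) → (50.47,44.35).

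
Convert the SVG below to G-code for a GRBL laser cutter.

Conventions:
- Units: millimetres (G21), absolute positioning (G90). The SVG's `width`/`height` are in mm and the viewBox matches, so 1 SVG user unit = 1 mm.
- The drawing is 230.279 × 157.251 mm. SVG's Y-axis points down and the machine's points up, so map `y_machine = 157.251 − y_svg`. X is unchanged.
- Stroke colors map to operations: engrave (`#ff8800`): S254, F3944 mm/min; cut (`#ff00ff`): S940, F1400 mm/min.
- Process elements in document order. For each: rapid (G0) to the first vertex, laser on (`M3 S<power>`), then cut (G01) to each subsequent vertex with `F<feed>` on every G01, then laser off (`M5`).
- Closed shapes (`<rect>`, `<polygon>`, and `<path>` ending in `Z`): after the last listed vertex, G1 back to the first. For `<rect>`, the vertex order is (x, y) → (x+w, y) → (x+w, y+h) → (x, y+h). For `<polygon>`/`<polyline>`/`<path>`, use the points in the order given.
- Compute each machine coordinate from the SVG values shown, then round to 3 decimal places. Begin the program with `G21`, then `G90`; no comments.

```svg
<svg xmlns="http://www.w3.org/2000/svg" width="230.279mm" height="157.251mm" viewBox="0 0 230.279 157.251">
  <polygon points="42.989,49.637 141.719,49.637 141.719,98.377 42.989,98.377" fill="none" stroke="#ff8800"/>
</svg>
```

Since the viewBox matches the mm dimensions, user units are millimetres directly. The only transform is the Y-flip y_m = 157.251 − y_svg.

Shape 1 is a rectangle drawn with `<polygon>`. Its stroke #ff8800 means engrave at S254, F3944. After flipping Y the toolpath is (42.989,107.614) → (141.719,107.614) → (141.719,58.874) → (42.989,58.874) → (42.989,107.614), returning to the start.

G21
G90
G0 X42.989 Y107.614
M3 S254
G01 X141.719 Y107.614 F3944
G01 X141.719 Y58.874 F3944
G01 X42.989 Y58.874 F3944
G01 X42.989 Y107.614 F3944
M5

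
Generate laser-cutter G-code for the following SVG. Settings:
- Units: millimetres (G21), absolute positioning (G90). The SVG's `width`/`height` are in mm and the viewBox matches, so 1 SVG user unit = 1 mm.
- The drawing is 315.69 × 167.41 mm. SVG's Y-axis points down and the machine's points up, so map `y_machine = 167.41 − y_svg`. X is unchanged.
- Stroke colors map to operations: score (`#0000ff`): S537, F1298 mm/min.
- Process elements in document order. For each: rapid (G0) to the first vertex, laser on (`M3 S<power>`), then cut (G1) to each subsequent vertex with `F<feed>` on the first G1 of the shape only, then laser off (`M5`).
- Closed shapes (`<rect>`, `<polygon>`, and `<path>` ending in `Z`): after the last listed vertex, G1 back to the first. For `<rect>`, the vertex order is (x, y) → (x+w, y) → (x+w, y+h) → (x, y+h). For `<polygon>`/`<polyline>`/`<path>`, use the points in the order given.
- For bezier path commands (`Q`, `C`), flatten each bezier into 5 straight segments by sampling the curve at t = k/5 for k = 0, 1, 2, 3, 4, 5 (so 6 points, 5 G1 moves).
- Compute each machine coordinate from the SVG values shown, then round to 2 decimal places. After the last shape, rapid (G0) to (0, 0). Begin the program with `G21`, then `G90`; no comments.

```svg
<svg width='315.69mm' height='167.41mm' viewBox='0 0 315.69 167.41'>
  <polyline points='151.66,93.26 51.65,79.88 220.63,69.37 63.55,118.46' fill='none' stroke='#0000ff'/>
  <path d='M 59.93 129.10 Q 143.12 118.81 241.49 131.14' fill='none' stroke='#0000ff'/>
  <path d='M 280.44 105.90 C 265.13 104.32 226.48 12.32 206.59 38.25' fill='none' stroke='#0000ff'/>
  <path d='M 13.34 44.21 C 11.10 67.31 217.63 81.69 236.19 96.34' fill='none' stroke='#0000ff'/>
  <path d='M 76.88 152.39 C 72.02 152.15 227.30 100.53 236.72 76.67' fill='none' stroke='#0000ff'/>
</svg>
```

1 u = 1 mm; y_m = 167.41 − y.

[1] `<polyline>` open polyline, #0000ff→score S537 F1298: (151.66,74.15) → (51.65,87.53) → (220.63,98.04) → (63.55,48.95)

[2] `<path>` quadratic bezier, #0000ff→score S537 F1298: (59.93,38.31) → (93.81,41.52) → (128.91,42.92) → (165.22,42.51) → (202.75,40.30) → (241.49,36.27)

[3] `<path>` cubic bezier, #0000ff→score S537 F1298: (280.44,61.51) → (268.79,71.64) → (253.56,93.47) → (236.77,117.00) → (220.44,132.23) → (206.59,129.16)

[4] `<path>` cubic bezier, #0000ff→score S537 F1298: (13.34,123.20) → (33.87,110.31) → (85.47,99.09) → (149.08,89.10) → (205.67,79.90) → (236.19,71.07)

[5] `<path>` cubic bezier, #0000ff→score S537 F1298: (76.88,15.02) → (90.73,20.70) → (128.33,34.91) → (174.99,53.85) → (216.01,73.73) → (236.72,90.74)

G21
G90
G0 X151.66 Y74.15
M3 S537
G1 X51.65 Y87.53 F1298
G1 X220.63 Y98.04
G1 X63.55 Y48.95
M5
G0 X59.93 Y38.31
M3 S537
G1 X93.81 Y41.52 F1298
G1 X128.91 Y42.92
G1 X165.22 Y42.51
G1 X202.75 Y40.30
G1 X241.49 Y36.27
M5
G0 X280.44 Y61.51
M3 S537
G1 X268.79 Y71.64 F1298
G1 X253.56 Y93.47
G1 X236.77 Y117.00
G1 X220.44 Y132.23
G1 X206.59 Y129.16
M5
G0 X13.34 Y123.20
M3 S537
G1 X33.87 Y110.31 F1298
G1 X85.47 Y99.09
G1 X149.08 Y89.10
G1 X205.67 Y79.90
G1 X236.19 Y71.07
M5
G0 X76.88 Y15.02
M3 S537
G1 X90.73 Y20.70 F1298
G1 X128.33 Y34.91
G1 X174.99 Y53.85
G1 X216.01 Y73.73
G1 X236.72 Y90.74
M5
G0 X0.00 Y0.00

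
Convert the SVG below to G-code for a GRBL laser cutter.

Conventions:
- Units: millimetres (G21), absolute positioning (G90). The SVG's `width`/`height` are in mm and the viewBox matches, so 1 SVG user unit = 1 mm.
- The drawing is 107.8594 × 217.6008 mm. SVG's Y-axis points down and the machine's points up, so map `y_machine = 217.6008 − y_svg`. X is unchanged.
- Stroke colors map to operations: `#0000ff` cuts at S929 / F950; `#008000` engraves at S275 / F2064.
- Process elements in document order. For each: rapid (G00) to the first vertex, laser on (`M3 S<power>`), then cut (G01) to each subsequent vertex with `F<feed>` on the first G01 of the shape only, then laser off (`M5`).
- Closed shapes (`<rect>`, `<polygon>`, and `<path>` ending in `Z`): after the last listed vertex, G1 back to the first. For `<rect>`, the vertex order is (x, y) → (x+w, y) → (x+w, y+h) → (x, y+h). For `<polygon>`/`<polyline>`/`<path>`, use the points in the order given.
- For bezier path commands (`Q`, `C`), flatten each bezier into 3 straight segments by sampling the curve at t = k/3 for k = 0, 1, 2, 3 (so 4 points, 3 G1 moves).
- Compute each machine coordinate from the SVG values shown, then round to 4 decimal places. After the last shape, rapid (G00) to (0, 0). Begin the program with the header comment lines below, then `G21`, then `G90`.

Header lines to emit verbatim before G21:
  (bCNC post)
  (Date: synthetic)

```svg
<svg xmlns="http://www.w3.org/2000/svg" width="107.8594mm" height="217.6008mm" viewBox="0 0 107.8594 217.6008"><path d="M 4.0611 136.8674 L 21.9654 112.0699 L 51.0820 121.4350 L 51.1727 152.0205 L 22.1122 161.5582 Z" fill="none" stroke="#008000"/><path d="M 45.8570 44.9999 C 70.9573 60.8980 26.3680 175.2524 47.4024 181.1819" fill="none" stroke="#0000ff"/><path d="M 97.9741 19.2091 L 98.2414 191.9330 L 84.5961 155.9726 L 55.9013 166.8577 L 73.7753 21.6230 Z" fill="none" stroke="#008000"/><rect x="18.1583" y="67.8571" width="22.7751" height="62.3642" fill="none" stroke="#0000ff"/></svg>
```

1 u = 1 mm; y_m = 217.6008 − y.

[1] `<path>` regular polygon, #008000→engrave S275 F2064: (4.0611,80.7334) → (21.9654,105.5309) → (51.0820,96.1658) → (51.1727,65.5803) → (22.1122,56.0426) → (4.0611,80.7334) (closed)

[2] `<path>` cubic bezier, #0000ff→cut S929 F950: (45.8570,172.6009) → (52.7390,131.5463) → (43.2310,70.8278) → (47.4024,36.4189)

[3] `<path>` closed polygon, #008000→engrave S275 F2064: (97.9741,198.3917) → (98.2414,25.6678) → (84.5961,61.6282) → (55.9013,50.7431) → (73.7753,195.9778) → (97.9741,198.3917) (closed)

[4] `<rect>` rectangle, #0000ff→cut S929 F950: (18.1583,149.7437) → (40.9334,149.7437) → (40.9334,87.3795) → (18.1583,87.3795) → (18.1583,149.7437) (closed)

(bCNC post)
(Date: synthetic)
G21
G90
G00 X4.0611 Y80.7334
M3 S275
G01 X21.9654 Y105.5309 F2064
G01 X51.0820 Y96.1658
G01 X51.1727 Y65.5803
G01 X22.1122 Y56.0426
G01 X4.0611 Y80.7334
M5
G00 X45.8570 Y172.6009
M3 S929
G01 X52.7390 Y131.5463 F950
G01 X43.2310 Y70.8278
G01 X47.4024 Y36.4189
M5
G00 X97.9741 Y198.3917
M3 S275
G01 X98.2414 Y25.6678 F2064
G01 X84.5961 Y61.6282
G01 X55.9013 Y50.7431
G01 X73.7753 Y195.9778
G01 X97.9741 Y198.3917
M5
G00 X18.1583 Y149.7437
M3 S929
G01 X40.9334 Y149.7437 F950
G01 X40.9334 Y87.3795
G01 X18.1583 Y87.3795
G01 X18.1583 Y149.7437
M5
G00 X0.0000 Y0.0000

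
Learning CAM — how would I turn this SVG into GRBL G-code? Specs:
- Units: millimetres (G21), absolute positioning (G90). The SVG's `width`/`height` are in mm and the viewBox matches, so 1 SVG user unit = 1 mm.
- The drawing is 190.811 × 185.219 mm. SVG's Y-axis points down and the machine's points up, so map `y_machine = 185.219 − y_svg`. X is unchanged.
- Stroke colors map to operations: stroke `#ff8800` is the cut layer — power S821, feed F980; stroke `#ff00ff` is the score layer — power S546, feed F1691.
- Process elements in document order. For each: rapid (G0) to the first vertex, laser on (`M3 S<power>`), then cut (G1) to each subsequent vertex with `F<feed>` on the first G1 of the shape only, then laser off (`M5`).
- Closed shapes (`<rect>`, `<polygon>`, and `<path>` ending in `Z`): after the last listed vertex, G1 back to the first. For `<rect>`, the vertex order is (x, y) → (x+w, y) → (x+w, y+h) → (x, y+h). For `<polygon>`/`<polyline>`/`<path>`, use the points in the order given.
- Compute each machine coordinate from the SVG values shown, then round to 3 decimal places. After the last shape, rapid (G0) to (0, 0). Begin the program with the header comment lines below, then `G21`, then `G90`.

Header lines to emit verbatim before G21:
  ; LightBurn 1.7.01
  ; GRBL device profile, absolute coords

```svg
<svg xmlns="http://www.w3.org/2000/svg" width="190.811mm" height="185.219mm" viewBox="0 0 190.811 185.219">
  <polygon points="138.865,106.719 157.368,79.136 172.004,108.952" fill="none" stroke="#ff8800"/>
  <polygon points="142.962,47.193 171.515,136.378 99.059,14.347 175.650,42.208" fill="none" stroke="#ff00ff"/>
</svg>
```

1 u = 1 mm; y_m = 185.219 − y.

[1] `<polygon>` regular polygon, #ff8800→cut S821 F980: (138.865,78.500) → (157.368,106.083) → (172.004,76.267) → (138.865,78.500) (closed)

[2] `<polygon>` closed polygon, #ff00ff→score S546 F1691: (142.962,138.026) → (171.515,48.841) → (99.059,170.872) → (175.650,143.011) → (142.962,138.026) (closed)

; LightBurn 1.7.01
; GRBL device profile, absolute coords
G21
G90
G0 X138.865 Y78.500
M3 S821
G1 X157.368 Y106.083 F980
G1 X172.004 Y76.267
G1 X138.865 Y78.500
M5
G0 X142.962 Y138.026
M3 S546
G1 X171.515 Y48.841 F1691
G1 X99.059 Y170.872
G1 X175.650 Y143.011
G1 X142.962 Y138.026
M5
G0 X0.000 Y0.000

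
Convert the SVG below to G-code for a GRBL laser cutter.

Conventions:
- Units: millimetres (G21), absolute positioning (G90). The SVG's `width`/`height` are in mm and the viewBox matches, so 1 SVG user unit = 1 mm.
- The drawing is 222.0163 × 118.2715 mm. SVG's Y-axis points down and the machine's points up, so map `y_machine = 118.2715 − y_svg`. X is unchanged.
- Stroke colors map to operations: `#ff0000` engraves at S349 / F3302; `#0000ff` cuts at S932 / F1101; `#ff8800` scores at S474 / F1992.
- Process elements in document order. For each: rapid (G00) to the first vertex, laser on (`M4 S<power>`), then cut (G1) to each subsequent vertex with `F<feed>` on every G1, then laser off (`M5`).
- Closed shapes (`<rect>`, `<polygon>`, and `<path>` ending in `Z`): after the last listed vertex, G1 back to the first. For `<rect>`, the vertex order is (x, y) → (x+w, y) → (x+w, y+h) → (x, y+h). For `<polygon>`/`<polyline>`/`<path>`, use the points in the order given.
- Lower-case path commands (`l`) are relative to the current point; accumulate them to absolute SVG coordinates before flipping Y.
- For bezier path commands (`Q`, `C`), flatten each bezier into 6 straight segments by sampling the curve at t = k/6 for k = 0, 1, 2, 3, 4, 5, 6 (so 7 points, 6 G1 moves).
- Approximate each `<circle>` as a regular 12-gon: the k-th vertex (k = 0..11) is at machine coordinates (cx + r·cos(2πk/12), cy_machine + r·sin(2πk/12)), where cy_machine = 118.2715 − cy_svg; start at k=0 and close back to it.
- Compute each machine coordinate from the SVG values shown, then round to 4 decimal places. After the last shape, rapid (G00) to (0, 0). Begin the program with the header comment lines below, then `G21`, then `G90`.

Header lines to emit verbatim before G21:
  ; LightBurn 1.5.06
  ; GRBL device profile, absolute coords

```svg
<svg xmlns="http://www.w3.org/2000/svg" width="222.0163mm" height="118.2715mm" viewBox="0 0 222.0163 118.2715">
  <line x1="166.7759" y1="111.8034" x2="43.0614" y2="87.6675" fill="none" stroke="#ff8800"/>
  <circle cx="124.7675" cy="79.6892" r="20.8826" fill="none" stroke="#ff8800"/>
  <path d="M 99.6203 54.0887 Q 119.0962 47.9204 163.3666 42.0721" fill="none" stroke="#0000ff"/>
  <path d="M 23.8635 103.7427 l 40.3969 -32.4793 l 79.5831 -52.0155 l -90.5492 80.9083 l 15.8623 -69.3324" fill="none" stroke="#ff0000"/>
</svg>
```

Since the viewBox matches the mm dimensions, user units are millimetres directly. The only transform is the Y-flip y_m = 118.2715 − y_svg.

Shape 1 is a line segment drawn with `<line>`. Its stroke #ff8800 means score at S474, F1992. After flipping Y the toolpath is (166.7759,6.4681) → (43.0614,30.6040).

Shape 2 is a circle drawn with `<circle>`. Its stroke #ff8800 means score at S474, F1992. After flipping Y the toolpath is (145.6501,38.5823) → (142.8524,49.0236) → (135.2088,56.6672) → (124.7675,59.4649) → (114.3262,56.6672) → (106.6826,49.0236) → (103.8849,38.5823) → (106.6826,28.1410) → (114.3262,20.4974) → (124.7675,17.6997) → (135.2088,20.4974) → (142.8524,28.1410) → (145.6501,38.5823), returning to the start.

Shape 3 is a quadratic bezier drawn with `<path>`. Its stroke #0000ff means cut at S932, F1101. After flipping Y the toolpath is (99.6203,64.1828) → (106.8010,66.2300) → (115.3592,68.2594) → (125.2948,70.2711) → (136.6079,72.2650) → (149.2985,74.2411) → (163.3666,76.1994).

Shape 4 is a open polyline drawn with `<path>`. Its stroke #ff0000 means engrave at S349, F3302. After flipping Y the toolpath is (23.8635,14.5288) → (64.2604,47.0081) → (143.8435,99.0236) → (53.2943,18.1153) → (69.1566,87.4477).

; LightBurn 1.5.06
; GRBL device profile, absolute coords
G21
G90
G00 X166.7759 Y6.4681
M4 S474
G1 X43.0614 Y30.6040 F1992
M5
G00 X145.6501 Y38.5823
M4 S474
G1 X142.8524 Y49.0236 F1992
G1 X135.2088 Y56.6672 F1992
G1 X124.7675 Y59.4649 F1992
G1 X114.3262 Y56.6672 F1992
G1 X106.6826 Y49.0236 F1992
G1 X103.8849 Y38.5823 F1992
G1 X106.6826 Y28.1410 F1992
G1 X114.3262 Y20.4974 F1992
G1 X124.7675 Y17.6997 F1992
G1 X135.2088 Y20.4974 F1992
G1 X142.8524 Y28.1410 F1992
G1 X145.6501 Y38.5823 F1992
M5
G00 X99.6203 Y64.1828
M4 S932
G1 X106.8010 Y66.2300 F1101
G1 X115.3592 Y68.2594 F1101
G1 X125.2948 Y70.2711 F1101
G1 X136.6079 Y72.2650 F1101
G1 X149.2985 Y74.2411 F1101
G1 X163.3666 Y76.1994 F1101
M5
G00 X23.8635 Y14.5288
M4 S349
G1 X64.2604 Y47.0081 F3302
G1 X143.8435 Y99.0236 F3302
G1 X53.2943 Y18.1153 F3302
G1 X69.1566 Y87.4477 F3302
M5
G00 X0.0000 Y0.0000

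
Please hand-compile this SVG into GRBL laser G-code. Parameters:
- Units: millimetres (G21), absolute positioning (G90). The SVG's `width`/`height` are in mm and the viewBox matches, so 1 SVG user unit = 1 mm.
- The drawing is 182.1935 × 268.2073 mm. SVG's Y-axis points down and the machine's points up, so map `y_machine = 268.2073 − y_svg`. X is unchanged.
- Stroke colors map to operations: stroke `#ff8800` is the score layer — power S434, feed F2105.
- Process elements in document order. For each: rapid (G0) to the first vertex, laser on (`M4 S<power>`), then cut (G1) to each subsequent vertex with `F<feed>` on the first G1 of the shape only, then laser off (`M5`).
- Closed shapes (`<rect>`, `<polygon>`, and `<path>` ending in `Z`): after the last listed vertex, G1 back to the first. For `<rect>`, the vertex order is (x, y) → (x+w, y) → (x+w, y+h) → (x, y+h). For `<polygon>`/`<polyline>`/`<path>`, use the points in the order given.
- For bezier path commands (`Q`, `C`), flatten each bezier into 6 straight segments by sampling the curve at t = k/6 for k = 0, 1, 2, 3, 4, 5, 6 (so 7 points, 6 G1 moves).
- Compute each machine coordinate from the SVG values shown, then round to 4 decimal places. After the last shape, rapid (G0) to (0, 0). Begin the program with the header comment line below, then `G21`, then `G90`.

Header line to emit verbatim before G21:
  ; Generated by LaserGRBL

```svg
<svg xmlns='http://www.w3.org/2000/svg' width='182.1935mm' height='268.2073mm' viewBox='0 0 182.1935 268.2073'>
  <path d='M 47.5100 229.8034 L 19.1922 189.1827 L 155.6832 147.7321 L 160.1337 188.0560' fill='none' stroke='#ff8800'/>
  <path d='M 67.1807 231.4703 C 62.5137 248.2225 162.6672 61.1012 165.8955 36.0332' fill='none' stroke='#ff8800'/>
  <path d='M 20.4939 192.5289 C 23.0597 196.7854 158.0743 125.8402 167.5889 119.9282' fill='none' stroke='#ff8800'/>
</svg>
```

; Generated by LaserGRBL
G21
G90
G0 X47.5100 Y38.4039
M4 S434
G1 X19.1922 Y79.0246 F2105
G1 X155.6832 Y120.4752
G1 X160.1337 Y80.1513
M5
G0 X67.1807 Y36.7370
M4 S434
G1 X72.6482 Y43.6563 F2105
G1 X89.9818 Y74.3898
G1 X113.5774 Y118.7730
G1 X137.8309 Y166.6412
G1 X157.1383 Y207.8298
G1 X165.8955 Y232.1741
M5
G0 X20.4939 Y75.6784
M4 S434
G1 X31.6200 Y79.1677 F2105
G1 X57.6556 Y91.2952
G1 X91.4356 Y108.1656
G1 X125.7946 Y125.8833
G1 X153.5675 Y140.5529
G1 X167.5889 Y148.2791
M5
G0 X0.0000 Y0.0000

viewBox `0 0 182.1935 268.2073` with mm width/height → 1 unit = 1 mm. Flip: y_m = 268.2073 − y_svg.

**Shape 1** — `<path>` open polyline, stroke `#ff8800` → score (S434, F2105). Machine vertices: (47.5100,38.4039) → (19.1922,79.0246) → (155.6832,120.4752) → (160.1337,80.1513). Open path.

**Shape 2** — `<path>` cubic bezier, stroke `#ff8800` → score (S434, F2105). Control points (SVG): P0=(67.1807,231.4703), P1=(62.5137,248.2225), P2=(162.6672,61.1012), P3=(165.8955,36.0332); sampled at t=k/6. Machine vertices: (67.1807,36.7370) → (72.6482,43.6563) → (89.9818,74.3898) → (113.5774,118.7730) → (137.8309,166.6412) → (157.1383,207.8298) → (165.8955,232.1741). Open path.

**Shape 3** — `<path>` cubic bezier, stroke `#ff8800` → score (S434, F2105). Control points (SVG): P0=(20.4939,192.5289), P1=(23.0597,196.7854), P2=(158.0743,125.8402), P3=(167.5889,119.9282); sampled at t=k/6. Machine vertices: (20.4939,75.6784) → (31.6200,79.1677) → (57.6556,91.2952) → (91.4356,108.1656) → (125.7946,125.8833) → (153.5675,140.5529) → (167.5889,148.2791). Open path.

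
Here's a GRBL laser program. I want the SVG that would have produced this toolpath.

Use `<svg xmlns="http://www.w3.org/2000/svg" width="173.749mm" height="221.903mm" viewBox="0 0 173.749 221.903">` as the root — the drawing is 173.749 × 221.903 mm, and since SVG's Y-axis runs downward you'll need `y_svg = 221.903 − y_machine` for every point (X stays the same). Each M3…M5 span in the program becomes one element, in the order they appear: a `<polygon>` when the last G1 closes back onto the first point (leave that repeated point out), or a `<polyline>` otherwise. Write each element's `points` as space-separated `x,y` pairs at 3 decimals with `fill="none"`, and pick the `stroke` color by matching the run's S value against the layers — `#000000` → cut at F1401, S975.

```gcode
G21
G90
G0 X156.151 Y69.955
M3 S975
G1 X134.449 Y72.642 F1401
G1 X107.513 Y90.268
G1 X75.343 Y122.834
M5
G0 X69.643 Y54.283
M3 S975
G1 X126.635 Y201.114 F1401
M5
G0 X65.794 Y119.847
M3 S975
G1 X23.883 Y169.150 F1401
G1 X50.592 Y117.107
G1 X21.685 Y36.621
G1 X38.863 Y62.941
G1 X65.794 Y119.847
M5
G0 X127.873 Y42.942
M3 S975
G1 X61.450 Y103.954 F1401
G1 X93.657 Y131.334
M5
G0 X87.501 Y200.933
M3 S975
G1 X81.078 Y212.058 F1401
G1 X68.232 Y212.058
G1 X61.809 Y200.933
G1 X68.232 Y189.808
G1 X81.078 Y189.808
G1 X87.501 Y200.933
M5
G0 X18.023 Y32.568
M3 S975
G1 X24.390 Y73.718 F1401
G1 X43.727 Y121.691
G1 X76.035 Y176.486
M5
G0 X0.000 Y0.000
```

y_svg = 221.903 − y_m. Every run uses S975, so all elements get stroke `#000000` (cut).

[1] open run; points: 156.151,151.948 134.449,149.261 107.513,131.635 75.343,99.069

[2] open run; points: 69.643,167.620 126.635,20.789

[3] closed run; points: 65.794,102.056 23.883,52.753 50.592,104.796 21.685,185.282 38.863,158.962

[4] open run; points: 127.873,178.961 61.450,117.949 93.657,90.569

[5] closed run; points: 87.501,20.970 81.078,9.845 68.232,9.845 61.809,20.970 68.232,32.095 81.078,32.095

[6] open run; points: 18.023,189.335 24.390,148.185 43.727,100.212 76.035,45.417

<svg xmlns="http://www.w3.org/2000/svg" width="173.749mm" height="221.903mm" viewBox="0 0 173.749 221.903">
  <polyline points="156.151,151.948 134.449,149.261 107.513,131.635 75.343,99.069" fill="none" stroke="#000000"/>
  <polyline points="69.643,167.620 126.635,20.789" fill="none" stroke="#000000"/>
  <polygon points="65.794,102.056 23.883,52.753 50.592,104.796 21.685,185.282 38.863,158.962" fill="none" stroke="#000000"/>
  <polyline points="127.873,178.961 61.450,117.949 93.657,90.569" fill="none" stroke="#000000"/>
  <polygon points="87.501,20.970 81.078,9.845 68.232,9.845 61.809,20.970 68.232,32.095 81.078,32.095" fill="none" stroke="#000000"/>
  <polyline points="18.023,189.335 24.390,148.185 43.727,100.212 76.035,45.417" fill="none" stroke="#000000"/>
</svg>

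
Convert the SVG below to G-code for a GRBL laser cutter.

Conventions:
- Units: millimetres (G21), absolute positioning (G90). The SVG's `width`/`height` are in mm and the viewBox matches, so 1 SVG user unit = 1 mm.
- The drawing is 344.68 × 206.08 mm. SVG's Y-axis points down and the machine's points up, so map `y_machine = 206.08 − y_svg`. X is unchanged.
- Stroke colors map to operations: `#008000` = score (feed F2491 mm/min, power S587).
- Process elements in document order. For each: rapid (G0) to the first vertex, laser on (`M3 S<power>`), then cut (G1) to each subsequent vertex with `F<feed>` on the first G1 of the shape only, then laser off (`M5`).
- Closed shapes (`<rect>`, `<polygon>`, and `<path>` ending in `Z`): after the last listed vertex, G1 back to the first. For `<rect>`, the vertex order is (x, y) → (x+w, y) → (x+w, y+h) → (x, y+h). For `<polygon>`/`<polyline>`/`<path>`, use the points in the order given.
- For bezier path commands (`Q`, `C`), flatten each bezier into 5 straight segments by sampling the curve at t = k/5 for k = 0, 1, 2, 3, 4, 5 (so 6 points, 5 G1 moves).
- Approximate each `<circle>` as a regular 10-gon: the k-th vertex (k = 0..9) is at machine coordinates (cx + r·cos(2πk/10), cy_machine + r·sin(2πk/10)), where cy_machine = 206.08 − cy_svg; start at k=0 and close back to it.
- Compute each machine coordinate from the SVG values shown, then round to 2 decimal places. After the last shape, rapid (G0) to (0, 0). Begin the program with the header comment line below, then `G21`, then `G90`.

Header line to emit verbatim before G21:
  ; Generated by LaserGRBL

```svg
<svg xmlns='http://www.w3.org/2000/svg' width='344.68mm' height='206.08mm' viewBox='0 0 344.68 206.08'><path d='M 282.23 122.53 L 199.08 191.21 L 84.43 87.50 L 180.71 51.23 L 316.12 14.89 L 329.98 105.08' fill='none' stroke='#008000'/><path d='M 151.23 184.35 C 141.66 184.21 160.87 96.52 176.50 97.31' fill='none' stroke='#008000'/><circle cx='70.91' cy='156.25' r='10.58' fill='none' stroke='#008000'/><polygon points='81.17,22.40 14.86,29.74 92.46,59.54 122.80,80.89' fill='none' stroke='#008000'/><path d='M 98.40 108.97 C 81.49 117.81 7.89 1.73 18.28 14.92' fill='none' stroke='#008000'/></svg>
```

Since the viewBox matches the mm dimensions, user units are millimetres directly. The only transform is the Y-flip y_m = 206.08 − y_svg.

Shape 1 is a open polyline drawn with `<path>`. Its stroke #008000 means score at S587, F2491. After flipping Y the toolpath is (282.23,83.55) → (199.08,14.87) → (84.43,118.58) → (180.71,154.85) → (316.12,191.19) → (329.98,101.00).

Shape 2 is a cubic bezier drawn with `<path>`. Its stroke #008000 means score at S587, F2491. After flipping Y the toolpath is (151.23,21.73) → (148.68,30.91) → (151.49,52.66) → (158.10,78.51) → (166.95,100.03) → (176.50,108.77).

Shape 3 is a circle drawn with `<circle>`. Its stroke #008000 means score at S587, F2491. After flipping Y the toolpath is (81.49,49.83) → (79.47,56.05) → (74.18,59.89) → (67.64,59.89) → (62.35,56.05) → (60.33,49.83) → (62.35,43.61) → (67.64,39.77) → (74.18,39.77) → (79.47,43.61) → (81.49,49.83), returning to the start.

Shape 4 is a closed polygon drawn with `<polygon>`. Its stroke #008000 means score at S587, F2491. After flipping Y the toolpath is (81.17,183.68) → (14.86,176.34) → (92.46,146.54) → (122.80,125.19) → (81.17,183.68), returning to the start.

Shape 5 is a cubic bezier drawn with `<path>`. Its stroke #008000 means score at S587, F2491. After flipping Y the toolpath is (98.40,97.11) → (82.58,104.76) → (59.90,130.20) → (37.12,161.21) → (21.00,185.60) → (18.28,191.16).

; Generated by LaserGRBL
G21
G90
G0 X282.23 Y83.55
M3 S587
G1 X199.08 Y14.87 F2491
G1 X84.43 Y118.58
G1 X180.71 Y154.85
G1 X316.12 Y191.19
G1 X329.98 Y101.00
M5
G0 X151.23 Y21.73
M3 S587
G1 X148.68 Y30.91 F2491
G1 X151.49 Y52.66
G1 X158.10 Y78.51
G1 X166.95 Y100.03
G1 X176.50 Y108.77
M5
G0 X81.49 Y49.83
M3 S587
G1 X79.47 Y56.05 F2491
G1 X74.18 Y59.89
G1 X67.64 Y59.89
G1 X62.35 Y56.05
G1 X60.33 Y49.83
G1 X62.35 Y43.61
G1 X67.64 Y39.77
G1 X74.18 Y39.77
G1 X79.47 Y43.61
G1 X81.49 Y49.83
M5
G0 X81.17 Y183.68
M3 S587
G1 X14.86 Y176.34 F2491
G1 X92.46 Y146.54
G1 X122.80 Y125.19
G1 X81.17 Y183.68
M5
G0 X98.40 Y97.11
M3 S587
G1 X82.58 Y104.76 F2491
G1 X59.90 Y130.20
G1 X37.12 Y161.21
G1 X21.00 Y185.60
G1 X18.28 Y191.16
M5
G0 X0.00 Y0.00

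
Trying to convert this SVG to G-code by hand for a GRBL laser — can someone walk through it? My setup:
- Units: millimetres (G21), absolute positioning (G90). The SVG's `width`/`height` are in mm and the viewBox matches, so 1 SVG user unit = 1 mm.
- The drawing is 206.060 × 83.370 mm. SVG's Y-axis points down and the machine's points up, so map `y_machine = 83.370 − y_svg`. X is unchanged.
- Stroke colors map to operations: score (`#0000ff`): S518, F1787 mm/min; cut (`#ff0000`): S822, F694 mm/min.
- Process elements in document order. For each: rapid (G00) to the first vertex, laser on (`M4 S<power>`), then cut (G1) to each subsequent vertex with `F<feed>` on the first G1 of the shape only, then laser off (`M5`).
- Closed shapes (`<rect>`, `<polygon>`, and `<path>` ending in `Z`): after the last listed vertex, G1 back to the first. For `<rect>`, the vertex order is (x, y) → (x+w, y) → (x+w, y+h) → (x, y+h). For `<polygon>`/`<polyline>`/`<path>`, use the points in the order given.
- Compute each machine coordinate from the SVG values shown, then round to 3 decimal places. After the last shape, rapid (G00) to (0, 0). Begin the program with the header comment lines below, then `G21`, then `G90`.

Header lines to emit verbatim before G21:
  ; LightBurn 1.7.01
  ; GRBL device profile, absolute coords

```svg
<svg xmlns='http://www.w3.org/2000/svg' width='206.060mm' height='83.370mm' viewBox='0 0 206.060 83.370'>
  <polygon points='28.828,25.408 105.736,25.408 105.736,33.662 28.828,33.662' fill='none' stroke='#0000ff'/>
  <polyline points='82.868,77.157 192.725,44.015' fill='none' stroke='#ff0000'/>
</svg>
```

1 u = 1 mm; y_m = 83.370 − y.

[1] `<polygon>` rectangle, #0000ff→score S518 F1787: (28.828,57.962) → (105.736,57.962) → (105.736,49.708) → (28.828,49.708) → (28.828,57.962) (closed)

[2] `<polyline>` line segment, #ff0000→cut S822 F694: (82.868,6.213) → (192.725,39.355)

; LightBurn 1.7.01
; GRBL device profile, absolute coords
G21
G90
G00 X28.828 Y57.962
M4 S518
G1 X105.736 Y57.962 F1787
G1 X105.736 Y49.708
G1 X28.828 Y49.708
G1 X28.828 Y57.962
M5
G00 X82.868 Y6.213
M4 S822
G1 X192.725 Y39.355 F694
M5
G00 X0.000 Y0.000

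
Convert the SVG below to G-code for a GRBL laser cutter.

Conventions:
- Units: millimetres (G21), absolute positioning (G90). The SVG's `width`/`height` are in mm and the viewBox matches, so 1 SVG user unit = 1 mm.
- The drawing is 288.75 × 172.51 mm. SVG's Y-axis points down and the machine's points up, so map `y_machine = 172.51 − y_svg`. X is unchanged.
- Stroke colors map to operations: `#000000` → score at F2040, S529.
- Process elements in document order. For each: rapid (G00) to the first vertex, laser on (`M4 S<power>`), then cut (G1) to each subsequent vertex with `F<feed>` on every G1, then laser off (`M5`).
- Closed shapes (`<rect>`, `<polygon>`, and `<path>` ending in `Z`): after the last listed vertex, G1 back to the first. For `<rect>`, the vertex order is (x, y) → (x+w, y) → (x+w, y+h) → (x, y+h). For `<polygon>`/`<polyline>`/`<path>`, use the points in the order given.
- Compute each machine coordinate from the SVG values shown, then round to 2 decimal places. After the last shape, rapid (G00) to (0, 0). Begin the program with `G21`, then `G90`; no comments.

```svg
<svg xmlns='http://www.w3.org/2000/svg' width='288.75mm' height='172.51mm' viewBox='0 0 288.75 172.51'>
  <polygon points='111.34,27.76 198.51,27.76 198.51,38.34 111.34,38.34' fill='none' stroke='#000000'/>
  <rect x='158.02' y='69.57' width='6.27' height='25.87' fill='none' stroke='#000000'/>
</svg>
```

G21
G90
G00 X111.34 Y144.75
M4 S529
G1 X198.51 Y144.75 F2040
G1 X198.51 Y134.17 F2040
G1 X111.34 Y134.17 F2040
G1 X111.34 Y144.75 F2040
M5
G00 X158.02 Y102.94
M4 S529
G1 X164.29 Y102.94 F2040
G1 X164.29 Y77.07 F2040
G1 X158.02 Y77.07 F2040
G1 X158.02 Y102.94 F2040
M5
G00 X0.00 Y0.00

Since the viewBox matches the mm dimensions, user units are millimetres directly. The only transform is the Y-flip y_m = 172.51 − y_svg.

Shape 1 is a rectangle drawn with `<polygon>`. Its stroke #000000 means score at S529, F2040. After flipping Y the toolpath is (111.34,144.75) → (198.51,144.75) → (198.51,134.17) → (111.34,134.17) → (111.34,144.75), returning to the start.

Shape 2 is a rectangle drawn with `<rect>`. Its stroke #000000 means score at S529, F2040. After flipping Y the toolpath is (158.02,102.94) → (164.29,102.94) → (164.29,77.07) → (158.02,77.07) → (158.02,102.94), returning to the start.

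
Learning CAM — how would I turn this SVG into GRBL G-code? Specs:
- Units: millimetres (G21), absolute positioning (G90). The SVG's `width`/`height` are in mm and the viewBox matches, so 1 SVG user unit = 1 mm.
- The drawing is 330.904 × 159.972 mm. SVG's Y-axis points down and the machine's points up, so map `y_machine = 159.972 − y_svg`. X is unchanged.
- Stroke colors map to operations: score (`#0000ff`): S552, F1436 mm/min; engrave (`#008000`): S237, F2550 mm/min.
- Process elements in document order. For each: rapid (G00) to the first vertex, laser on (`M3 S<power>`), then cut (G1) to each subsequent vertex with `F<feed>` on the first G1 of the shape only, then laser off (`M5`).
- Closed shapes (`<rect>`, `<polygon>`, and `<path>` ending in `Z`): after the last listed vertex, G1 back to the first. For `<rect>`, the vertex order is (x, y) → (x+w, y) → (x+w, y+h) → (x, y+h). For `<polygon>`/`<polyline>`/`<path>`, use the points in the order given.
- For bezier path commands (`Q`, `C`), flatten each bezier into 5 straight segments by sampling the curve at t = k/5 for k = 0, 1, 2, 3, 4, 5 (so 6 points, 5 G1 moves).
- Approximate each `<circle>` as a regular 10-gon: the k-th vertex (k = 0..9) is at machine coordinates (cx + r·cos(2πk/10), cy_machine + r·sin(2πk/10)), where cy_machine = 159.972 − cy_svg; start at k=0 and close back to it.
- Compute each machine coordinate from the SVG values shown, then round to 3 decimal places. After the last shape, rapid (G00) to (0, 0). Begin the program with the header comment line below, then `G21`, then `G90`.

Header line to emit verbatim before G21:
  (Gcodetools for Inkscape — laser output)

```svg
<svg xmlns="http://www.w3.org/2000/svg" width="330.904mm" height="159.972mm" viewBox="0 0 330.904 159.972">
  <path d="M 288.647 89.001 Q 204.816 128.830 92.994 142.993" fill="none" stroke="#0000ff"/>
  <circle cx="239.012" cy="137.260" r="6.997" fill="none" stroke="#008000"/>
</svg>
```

1 u = 1 mm; y_m = 159.972 − y.

[1] `<path>` quadratic bezier, #0000ff→score S552 F1436: (288.647,70.971) → (253.995,56.066) → (217.104,43.214) → (177.973,32.416) → (136.603,23.671) → (92.994,16.979)

[2] `<circle>` circle, #008000→engrave S237 F2550: (246.009,22.712) → (244.673,26.825) → (241.174,29.367) → (236.850,29.367) → (233.351,26.825) → (232.015,22.712) → (233.351,18.599) → (236.850,16.057) → (241.174,16.057) → (244.673,18.599) → (246.009,22.712) (closed)

(Gcodetools for Inkscape — laser output)
G21
G90
G00 X288.647 Y70.971
M3 S552
G1 X253.995 Y56.066 F1436
G1 X217.104 Y43.214
G1 X177.973 Y32.416
G1 X136.603 Y23.671
G1 X92.994 Y16.979
M5
G00 X246.009 Y22.712
M3 S237
G1 X244.673 Y26.825 F2550
G1 X241.174 Y29.367
G1 X236.850 Y29.367
G1 X233.351 Y26.825
G1 X232.015 Y22.712
G1 X233.351 Y18.599
G1 X236.850 Y16.057
G1 X241.174 Y16.057
G1 X244.673 Y18.599
G1 X246.009 Y22.712
M5
G00 X0.000 Y0.000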